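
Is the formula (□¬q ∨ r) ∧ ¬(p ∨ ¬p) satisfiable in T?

Unsatisfiable (every branch closes)

1. (□¬q ∨ r) ∧ ¬(p ∨ ¬p), u
2. □¬q ∨ r, u
3. ¬(p ∨ ¬p), u
4. ¬p, u
5. p, u
Accessibility: uRu
Branch closes: p and ¬p both at u.
All branches of the tableau close; one closing branch shown above.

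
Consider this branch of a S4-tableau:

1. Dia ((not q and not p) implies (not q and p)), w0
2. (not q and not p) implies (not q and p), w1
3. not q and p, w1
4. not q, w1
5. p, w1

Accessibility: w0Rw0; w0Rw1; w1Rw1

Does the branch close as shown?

Not closed

No atom appears with both signs at the same world.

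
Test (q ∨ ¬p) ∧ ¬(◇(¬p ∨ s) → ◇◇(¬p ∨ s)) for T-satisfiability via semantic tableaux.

No, unsatisfiable

1. (q ∨ ¬p) ∧ ¬(◇(¬p ∨ s) → ◇◇(¬p ∨ s)), w0
2. q ∨ ¬p, w0
3. ¬(◇(¬p ∨ s) → ◇◇(¬p ∨ s)), w0
4. ◇(¬p ∨ s), w0
5. ¬◇◇(¬p ∨ s), w0
6. ¬◇(¬p ∨ s), w0
7. ¬(¬p ∨ s), w0
8. p, w0
9. ¬s, w0
10. q, w0
11. ¬p ∨ s, w1
12. ¬◇(¬p ∨ s), w1
13. ¬(¬p ∨ s), w1
14. p, w1
15. ¬s, w1
16. s, w1
Accessibility: w0Rw0, w0Rw1, w1Rw1
Branch closes: s and ¬s both at w1.
Every branch closes; the branch above is one of them.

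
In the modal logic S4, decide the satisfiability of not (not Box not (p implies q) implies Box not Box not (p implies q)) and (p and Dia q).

1. not (not Box not (p implies q) implies Box not Box not (p implies q)) and (p and Dia q), 0
2. not (not Box not (p implies q) implies Box not Box not (p implies q)), 0   [and-rule on 1]
3. p and Dia q, 0   [and-rule on 1]
4. not Box not (p implies q), 0   [neg-implies-rule on 2]
5. not Box not Box not (p implies q), 0   [neg-implies-rule on 2]
6. p, 0   [and-rule on 3]
7. Dia q, 0   [and-rule on 3]
8. p implies q, 1   [neg-Box-rule on 4: fresh world 1, 0R1]
9. q, 1   [implies-rule on 8 (branches; this branch)]
10. Box not (p implies q), 2   [neg-Box-rule on 5: fresh world 2, 0R2]
11. not (p implies q), 2   [Box-rule on 10 via 2R2]
12. p, 2   [neg-implies-rule on 11]
13. not q, 2   [neg-implies-rule on 11]
14. q, 3   [Dia-rule on 7: fresh world 3, 0R3]
Accessibility: 0R0, 0R1, 0R2, 0R3, 1R1, 2R2, 3R3

Yes, satisfiable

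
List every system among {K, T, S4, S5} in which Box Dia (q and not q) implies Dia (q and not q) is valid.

T, S4, S5

K-tableau for the negation not (Box Dia (q and not q) implies Dia (q and not q)):
1. not (Box Dia (q and not q) implies Dia (q and not q)), u
2. Box Dia (q and not q), u
3. not Dia (q and not q), u
Complete open branch: countermodel on a K-frame, so not valid in K.
T-tableau for the negation not (Box Dia (q and not q) implies Dia (q and not q)):
1. not (Box Dia (q and not q) implies Dia (q and not q)), u
2. Box Dia (q and not q), u
3. not Dia (q and not q), u
4. Dia (q and not q), u
5. not (q and not q), u
6. q, u
7. q and not q, v
8. q, v
9. not q, v
Accessibility: uRu, uRv, vRv
Branch closes: q and not q both at v.
Every branch closes (one shown): valid in T, hence also in S4, S5 (every theorem of T is a theorem of S4 and S5).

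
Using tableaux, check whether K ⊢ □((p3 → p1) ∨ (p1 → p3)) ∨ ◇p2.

Yes, valid

Tableau for the negation ¬(□((p3 → p1) ∨ (p1 → p3)) ∨ ◇p2):
1. ¬(□((p3 → p1) ∨ (p1 → p3)) ∨ ◇p2), 0
2. ¬□((p3 → p1) ∨ (p1 → p3)), 0   [¬∨-rule on 1]
3. ¬◇p2, 0   [¬∨-rule on 1]
4. ¬((p3 → p1) ∨ (p1 → p3)), 1   [¬□-rule on 2: fresh world 1, 0R1]
5. ¬(p3 → p1), 1   [¬∨-rule on 4]
6. ¬(p1 → p3), 1   [¬∨-rule on 4]
7. p3, 1   [¬→-rule on 5]
8. ¬p1, 1   [¬→-rule on 5]
9. p1, 1   [¬→-rule on 6]
10. ¬p3, 1   [¬→-rule on 6]
Accessibility: 0R1
Branch closes: p1 and ¬p1 both at 1.
All branches of the negation close; one closing branch shown above.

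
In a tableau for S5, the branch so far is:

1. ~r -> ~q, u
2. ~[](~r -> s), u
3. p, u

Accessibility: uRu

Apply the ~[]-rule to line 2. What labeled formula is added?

a fresh world v with uRv, and ~(~r -> s) at v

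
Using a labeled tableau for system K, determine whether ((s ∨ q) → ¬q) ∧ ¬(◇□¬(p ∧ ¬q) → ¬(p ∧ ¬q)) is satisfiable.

Yes, satisfiable

1. ((s ∨ q) → ¬q) ∧ ¬(◇□¬(p ∧ ¬q) → ¬(p ∧ ¬q)), 0
2. (s ∨ q) → ¬q, 0
3. ¬(◇□¬(p ∧ ¬q) → ¬(p ∧ ¬q)), 0
4. ◇□¬(p ∧ ¬q), 0
5. p ∧ ¬q, 0
6. p, 0
7. ¬q, 0
8. □¬(p ∧ ¬q), 1
Accessibility: 0R1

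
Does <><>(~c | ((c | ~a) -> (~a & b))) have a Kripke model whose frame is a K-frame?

1. <><>(~c | ((c | ~a) -> (~a & b))), 0
2. <>(~c | ((c | ~a) -> (~a & b))), 1   [<>-rule on 1: fresh world 1, 0R1]
3. ~c | ((c | ~a) -> (~a & b)), 2   [<>-rule on 2: fresh world 2, 1R2]
4. (c | ~a) -> (~a & b), 2   [|-rule on 3 (branches; this branch)]
5. ~a & b, 2   [->-rule on 4 (branches; this branch)]
6. ~a, 2   [&-rule on 5]
7. b, 2   [&-rule on 5]
Accessibility: 0R1, 1R2

Satisfiable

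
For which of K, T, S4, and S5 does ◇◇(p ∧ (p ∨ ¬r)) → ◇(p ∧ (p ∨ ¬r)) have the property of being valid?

S4, S5

T-tableau for the negation ¬(◇◇(p ∧ (p ∨ ¬r)) → ◇(p ∧ (p ∨ ¬r))):
1. ¬(◇◇(p ∧ (p ∨ ¬r)) → ◇(p ∧ (p ∨ ¬r))), w0
2. ◇◇(p ∧ (p ∨ ¬r)), w0
3. ¬◇(p ∧ (p ∨ ¬r)), w0
4. ¬(p ∧ (p ∨ ¬r)), w0
5. ¬(p ∨ ¬r), w0
6. ¬p, w0
7. r, w0
8. ◇(p ∧ (p ∨ ¬r)), w1
9. ¬(p ∧ (p ∨ ¬r)), w1
10. ¬(p ∨ ¬r), w1
11. ¬p, w1
12. r, w1
13. p ∧ (p ∨ ¬r), w2
14. p, w2
15. p ∨ ¬r, w2
16. ¬r, w2
Accessibility: w0Rw0, w0Rw1, w1Rw1, w1Rw2, w2Rw2
Complete open branch: countermodel on a T-frame, so not valid in T, nor in K (the same frame is also a K-frame).
S4-tableau for the negation ¬(◇◇(p ∧ (p ∨ ¬r)) → ◇(p ∧ (p ∨ ¬r))):
1. ¬(◇◇(p ∧ (p ∨ ¬r)) → ◇(p ∧ (p ∨ ¬r))), w0
2. ◇◇(p ∧ (p ∨ ¬r)), w0
3. ¬◇(p ∧ (p ∨ ¬r)), w0
4. ¬(p ∧ (p ∨ ¬r)), w0
5. ¬(p ∨ ¬r), w0
6. ¬p, w0
7. r, w0
8. ◇(p ∧ (p ∨ ¬r)), w1
9. ¬(p ∧ (p ∨ ¬r)), w1
10. ¬(p ∨ ¬r), w1
11. ¬p, w1
12. r, w1
13. p ∧ (p ∨ ¬r), w2
14. p, w2
15. p ∨ ¬r, w2
16. ¬(p ∧ (p ∨ ¬r)), w2
17. ¬r, w2
18. ¬(p ∨ ¬r), w2
19. ¬p, w2
20. r, w2
Accessibility: w0Rw0, w0Rw1, w0Rw2, w1Rw1, w1Rw2, w2Rw2
Branch closes: p and ¬p both at w2.
Every branch closes (one shown): valid in S4, hence also in S5 (every theorem of S4 is a theorem of S5).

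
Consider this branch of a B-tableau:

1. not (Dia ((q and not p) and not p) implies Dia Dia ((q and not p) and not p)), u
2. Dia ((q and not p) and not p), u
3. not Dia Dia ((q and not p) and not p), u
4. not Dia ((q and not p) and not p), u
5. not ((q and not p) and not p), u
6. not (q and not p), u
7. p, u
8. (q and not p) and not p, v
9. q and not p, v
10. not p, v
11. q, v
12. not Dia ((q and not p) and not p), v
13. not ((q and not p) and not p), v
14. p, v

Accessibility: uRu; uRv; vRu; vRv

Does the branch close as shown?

Both p and not p appear at v.

Yes, closed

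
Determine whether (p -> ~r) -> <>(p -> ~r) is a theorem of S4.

Valid in S4

Tableau for the negation ~((p -> ~r) -> <>(p -> ~r)):
1. ~((p -> ~r) -> <>(p -> ~r)), u
2. p -> ~r, u   [~->-rule on 1]
3. ~<>(p -> ~r), u   [~->-rule on 1]
4. ~(p -> ~r), u   [~<>-rule on 3 via uRu]
5. p, u   [~->-rule on 4]
6. r, u   [~->-rule on 4]
7. ~r, u   [->-rule on 2 (branches; this branch)]
Accessibility: uRu
Branch closes: r and ~r both at u.
Every branch of the negation's tableau closes; the branch above is one of them.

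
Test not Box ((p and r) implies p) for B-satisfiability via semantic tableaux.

1. not Box ((p and r) implies p), 0
2. not ((p and r) implies p), 1
3. p and r, 1
4. not p, 1
5. p, 1
6. r, 1
Accessibility: 0R0, 0R1, 1R0, 1R1
Branch closes: p and not p both at 1.
(One branch shown.) All branches close.

Unsatisfiable (every branch closes)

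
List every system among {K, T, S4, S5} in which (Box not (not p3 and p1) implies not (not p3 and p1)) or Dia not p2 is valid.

K-tableau for the negation not ((Box not (not p3 and p1) implies not (not p3 and p1)) or Dia not p2):
1. not ((Box not (not p3 and p1) implies not (not p3 and p1)) or Dia not p2), 0
2. not (Box not (not p3 and p1) implies not (not p3 and p1)), 0
3. not Dia not p2, 0
4. Box not (not p3 and p1), 0
5. not p3 and p1, 0
6. not p3, 0
7. p1, 0
Complete open branch: countermodel on a K-frame, so not valid in K.
T-tableau for the negation not ((Box not (not p3 and p1) implies not (not p3 and p1)) or Dia not p2):
1. not ((Box not (not p3 and p1) implies not (not p3 and p1)) or Dia not p2), 0
2. not (Box not (not p3 and p1) implies not (not p3 and p1)), 0
3. not Dia not p2, 0
4. Box not (not p3 and p1), 0
5. not p3 and p1, 0
6. not p3, 0
7. p1, 0
8. p2, 0
9. not (not p3 and p1), 0
10. not p1, 0
Accessibility: 0R0
Branch closes: p1 and not p1 both at 0.
Every branch closes (one shown): valid in T, hence also in S4, S5 (every theorem of T is a theorem of S4 and S5).

T, S4, S5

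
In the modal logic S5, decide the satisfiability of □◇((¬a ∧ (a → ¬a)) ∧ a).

1. □◇((¬a ∧ (a → ¬a)) ∧ a), u
2. ◇((¬a ∧ (a → ¬a)) ∧ a), u
3. (¬a ∧ (a → ¬a)) ∧ a, v
4. ¬a ∧ (a → ¬a), v
5. a, v
6. ¬a, v
7. a → ¬a, v
Accessibility: uRu, uRv, vRu, vRv
Branch closes: a and ¬a both at v.
Every branch closes; the branch above is one of them.

Unsatisfiable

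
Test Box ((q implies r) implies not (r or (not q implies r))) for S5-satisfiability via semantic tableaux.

1. Box ((q implies r) implies not (r or (not q implies r))), u
2. (q implies r) implies not (r or (not q implies r)), u
3. not (r or (not q implies r)), u
4. not r, u
5. not (not q implies r), u
6. not q, u
Accessibility: uRu

Yes, satisfiable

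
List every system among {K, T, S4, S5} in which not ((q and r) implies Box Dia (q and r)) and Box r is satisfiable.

S5-tableau for the formula:
1. not ((q and r) implies Box Dia (q and r)) and Box r, u
2. not ((q and r) implies Box Dia (q and r)), u
3. Box r, u
4. q and r, u
5. not Box Dia (q and r), u
6. q, u
7. r, u
8. not Dia (q and r), v
9. r, v
10. not (q and r), u
11. not (q and r), v
12. not r, u
Accessibility: uRu, uRv, vRu, vRv
Branch closes: r and not r both at u.
Every branch closes (one shown): unsatisfiable in S5.
S4-tableau for the formula:
1. not ((q and r) implies Box Dia (q and r)) and Box r, u
2. not ((q and r) implies Box Dia (q and r)), u
3. Box r, u
4. q and r, u
5. not Box Dia (q and r), u
6. q, u
7. r, u
8. not Dia (q and r), v
9. r, v
10. not (q and r), v
11. not q, v
Accessibility: uRu, uRv, vRv
Complete open branch: satisfiable in S4, hence also in K, T (this S4-model is also a K-model and a T-model).

K, T, S4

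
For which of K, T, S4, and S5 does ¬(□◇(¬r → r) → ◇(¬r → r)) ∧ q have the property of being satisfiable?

K

T-tableau for the formula:
1. ¬(□◇(¬r → r) → ◇(¬r → r)) ∧ q, w0
2. ¬(□◇(¬r → r) → ◇(¬r → r)), w0
3. q, w0
4. □◇(¬r → r), w0
5. ¬◇(¬r → r), w0
6. ◇(¬r → r), w0
7. ¬(¬r → r), w0
8. ¬r, w0
9. ¬r → r, w1
10. ◇(¬r → r), w1
11. ¬(¬r → r), w1
12. ¬r, w1
13. r, w1
Accessibility: w0Rw0, w0Rw1, w1Rw1
Branch closes: r and ¬r both at w1.
Every branch closes (one shown): unsatisfiable in T, hence also in S4, S5 (every S4/S5-frame is a T-frame).
K-tableau for the formula:
1. ¬(□◇(¬r → r) → ◇(¬r → r)) ∧ q, w0
2. ¬(□◇(¬r → r) → ◇(¬r → r)), w0
3. q, w0
4. □◇(¬r → r), w0
5. ¬◇(¬r → r), w0
Complete open branch: satisfiable in K.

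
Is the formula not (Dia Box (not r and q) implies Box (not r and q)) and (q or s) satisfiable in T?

Satisfiable (open branch found)

1. not (Dia Box (not r and q) implies Box (not r and q)) and (q or s), u
2. not (Dia Box (not r and q) implies Box (not r and q)), u
3. q or s, u
4. Dia Box (not r and q), u
5. not Box (not r and q), u
6. s, u
7. Box (not r and q), v
8. not r and q, v
9. not r, v
10. q, v
11. not (not r and q), w
12. not q, w
Accessibility: uRu, uRv, uRw, vRv, wRw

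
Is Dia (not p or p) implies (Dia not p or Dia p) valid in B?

Valid

Tableau for the negation not (Dia (not p or p) implies (Dia not p or Dia p)):
1. not (Dia (not p or p) implies (Dia not p or Dia p)), 0
2. Dia (not p or p), 0
3. not (Dia not p or Dia p), 0
4. not Dia not p, 0
5. not Dia p, 0
6. p, 0
7. not p, 0
Accessibility: 0R0
Branch closes: p and not p both at 0.
All branches of the negation close; one closing branch shown above.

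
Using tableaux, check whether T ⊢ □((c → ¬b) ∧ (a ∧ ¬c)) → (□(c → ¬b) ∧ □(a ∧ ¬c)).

Yes, valid

Tableau for the negation ¬(□((c → ¬b) ∧ (a ∧ ¬c)) → (□(c → ¬b) ∧ □(a ∧ ¬c))):
1. ¬(□((c → ¬b) ∧ (a ∧ ¬c)) → (□(c → ¬b) ∧ □(a ∧ ¬c))), 0
2. □((c → ¬b) ∧ (a ∧ ¬c)), 0
3. ¬(□(c → ¬b) ∧ □(a ∧ ¬c)), 0
4. (c → ¬b) ∧ (a ∧ ¬c), 0
5. c → ¬b, 0
6. a ∧ ¬c, 0
7. a, 0
8. ¬c, 0
9. ¬□(a ∧ ¬c), 0
10. ¬b, 0
11. ¬(a ∧ ¬c), 1
12. (c → ¬b) ∧ (a ∧ ¬c), 1
13. c → ¬b, 1
14. a ∧ ¬c, 1
15. a, 1
16. ¬c, 1
17. c, 1
Accessibility: 0R0, 0R1, 1R1
Branch closes: c and ¬c both at 1.
Every branch of the negation's tableau closes; the branch above is one of them.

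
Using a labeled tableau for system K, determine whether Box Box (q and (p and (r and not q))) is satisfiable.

1. Box Box (q and (p and (r and not q))), 0

Yes, satisfiable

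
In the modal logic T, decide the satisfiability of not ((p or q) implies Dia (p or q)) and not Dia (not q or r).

1. not ((p or q) implies Dia (p or q)) and not Dia (not q or r), u
2. not ((p or q) implies Dia (p or q)), u
3. not Dia (not q or r), u
4. p or q, u
5. not Dia (p or q), u
6. not (not q or r), u
7. q, u
8. not r, u
9. not (p or q), u
10. not p, u
11. not q, u
Accessibility: uRu
Branch closes: q and not q both at u.
Every branch closes; the branch above is one of them.

No, unsatisfiable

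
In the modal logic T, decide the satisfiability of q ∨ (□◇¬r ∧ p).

1. q ∨ (□◇¬r ∧ p), w0
2. □◇¬r ∧ p, w0
3. □◇¬r, w0
4. p, w0
5. ◇¬r, w0
6. ¬r, w1
7. ◇¬r, w1
8. ¬r, w2
Accessibility: w0Rw0, w0Rw1, w1Rw1, w1Rw2, w2Rw2

Satisfiable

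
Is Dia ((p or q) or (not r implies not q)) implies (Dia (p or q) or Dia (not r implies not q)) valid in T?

Yes, valid

Tableau for the negation not (Dia ((p or q) or (not r implies not q)) implies (Dia (p or q) or Dia (not r implies not q))):
1. not (Dia ((p or q) or (not r implies not q)) implies (Dia (p or q) or Dia (not r implies not q))), 0
2. Dia ((p or q) or (not r implies not q)), 0   [neg-implies-rule on 1]
3. not (Dia (p or q) or Dia (not r implies not q)), 0   [neg-implies-rule on 1]
4. not Dia (p or q), 0   [neg-or-rule on 3]
5. not Dia (not r implies not q), 0   [neg-or-rule on 3]
6. not (p or q), 0   [neg-Dia-rule on 4 via 0R0]
7. not p, 0   [neg-or-rule on 6]
8. not q, 0   [neg-or-rule on 6]
9. not (not r implies not q), 0   [neg-Dia-rule on 5 via 0R0]
10. not r, 0   [neg-implies-rule on 9]
11. q, 0   [neg-implies-rule on 9]
Accessibility: 0R0
Branch closes: q and not q both at 0.
Every branch of the negation's tableau closes; the branch above is one of them.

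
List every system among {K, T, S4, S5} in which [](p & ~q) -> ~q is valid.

K-tableau for the negation ~([](p & ~q) -> ~q):
1. ~([](p & ~q) -> ~q), w0
2. [](p & ~q), w0
3. q, w0
Complete open branch: countermodel on a K-frame, so not valid in K.
T-tableau for the negation ~([](p & ~q) -> ~q):
1. ~([](p & ~q) -> ~q), w0
2. [](p & ~q), w0
3. q, w0
4. p & ~q, w0
5. p, w0
6. ~q, w0
Accessibility: w0Rw0
Branch closes: q and ~q both at w0.
Every branch closes (one shown): valid in T, hence also in S4, S5 (every theorem of T is a theorem of S4 and S5).

T, S4, S5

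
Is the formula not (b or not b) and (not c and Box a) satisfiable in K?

Unsatisfiable (every branch closes)

1. not (b or not b) and (not c and Box a), u
2. not (b or not b), u   [and-rule on 1]
3. not c and Box a, u   [and-rule on 1]
4. not b, u   [neg-or-rule on 2]
5. b, u   [neg-or-rule on 2]
Branch closes: b and not b both at u.
Every branch closes; the branch above is one of them.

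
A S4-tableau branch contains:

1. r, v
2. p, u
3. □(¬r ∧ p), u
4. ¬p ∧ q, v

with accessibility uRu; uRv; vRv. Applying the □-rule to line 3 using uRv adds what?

¬r ∧ p, v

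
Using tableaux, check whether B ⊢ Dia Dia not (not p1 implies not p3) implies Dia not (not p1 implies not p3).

Tableau for the negation not (Dia Dia not (not p1 implies not p3) implies Dia not (not p1 implies not p3)):
1. not (Dia Dia not (not p1 implies not p3) implies Dia not (not p1 implies not p3)), u
2. Dia Dia not (not p1 implies not p3), u
3. not Dia not (not p1 implies not p3), u
4. not p1 implies not p3, u
5. not p3, u
6. Dia not (not p1 implies not p3), v
7. not p1 implies not p3, v
8. not p3, v
9. not (not p1 implies not p3), w
10. not p1, w
11. p3, w
Accessibility: uRu, uRv, vRu, vRv, vRw, wRv, wRw
The negation has an open branch (countermodel exists).

Invalid (countermodel exists)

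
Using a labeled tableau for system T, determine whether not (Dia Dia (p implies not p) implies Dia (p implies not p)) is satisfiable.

1. not (Dia Dia (p implies not p) implies Dia (p implies not p)), w0
2. Dia Dia (p implies not p), w0
3. not Dia (p implies not p), w0
4. not (p implies not p), w0
5. p, w0
6. Dia (p implies not p), w1
7. not (p implies not p), w1
8. p, w1
9. p implies not p, w2
10. not p, w2
Accessibility: w0Rw0, w0Rw1, w1Rw1, w1Rw2, w2Rw2

Satisfiable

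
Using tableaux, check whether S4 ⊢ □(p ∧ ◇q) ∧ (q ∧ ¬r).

Tableau for the negation ¬(□(p ∧ ◇q) ∧ (q ∧ ¬r)):
1. ¬(□(p ∧ ◇q) ∧ (q ∧ ¬r)), w0
2. ¬(q ∧ ¬r), w0   [¬∧-rule on 1 (branches; this branch)]
3. r, w0   [¬∧-rule on 2 (branches; this branch)]
Accessibility: w0Rw0
The negation has an open branch (countermodel exists).

Invalid (countermodel exists)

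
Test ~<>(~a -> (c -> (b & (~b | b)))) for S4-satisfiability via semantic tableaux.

Satisfiable (open branch found)

1. ~<>(~a -> (c -> (b & (~b | b)))), u
2. ~(~a -> (c -> (b & (~b | b)))), u   [~<>-rule on 1 via uRu]
3. ~a, u   [~->-rule on 2]
4. ~(c -> (b & (~b | b))), u   [~->-rule on 2]
5. c, u   [~->-rule on 4]
6. ~(b & (~b | b)), u   [~->-rule on 4]
7. ~b, u   [~&-rule on 6 (branches; this branch)]
Accessibility: uRu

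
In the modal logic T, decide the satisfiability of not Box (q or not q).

1. not Box (q or not q), w0
2. not (q or not q), w1
3. not q, w1
4. q, w1
Accessibility: w0Rw0, w0Rw1, w1Rw1
Branch closes: q and not q both at w1.
(One branch shown.) All branches close.

Unsatisfiable (every branch closes)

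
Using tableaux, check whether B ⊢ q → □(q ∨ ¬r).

Not valid

Tableau for the negation ¬(q → □(q ∨ ¬r)):
1. ¬(q → □(q ∨ ¬r)), 0
2. q, 0
3. ¬□(q ∨ ¬r), 0
4. ¬(q ∨ ¬r), 1
5. ¬q, 1
6. r, 1
Accessibility: 0R0, 0R1, 1R0, 1R1
The negation has an open branch (countermodel exists).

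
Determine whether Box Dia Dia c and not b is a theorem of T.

Invalid (countermodel exists)

Tableau for the negation not (Box Dia Dia c and not b):
1. not (Box Dia Dia c and not b), u
2. b, u
Accessibility: uRu
The negation has an open branch (countermodel exists).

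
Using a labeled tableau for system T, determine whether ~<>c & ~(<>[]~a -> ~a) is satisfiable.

Satisfiable (open branch found)

1. ~<>c & ~(<>[]~a -> ~a), u
2. ~<>c, u
3. ~(<>[]~a -> ~a), u
4. <>[]~a, u
5. a, u
6. ~c, u
7. []~a, v
8. ~c, v
9. ~a, v
Accessibility: uRu, uRv, vRv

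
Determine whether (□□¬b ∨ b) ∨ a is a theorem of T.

No, not valid

Tableau for the negation ¬((□□¬b ∨ b) ∨ a):
1. ¬((□□¬b ∨ b) ∨ a), 0
2. ¬(□□¬b ∨ b), 0   [¬∨-rule on 1]
3. ¬a, 0   [¬∨-rule on 1]
4. ¬□□¬b, 0   [¬∨-rule on 2]
5. ¬b, 0   [¬∨-rule on 2]
6. ¬□¬b, 1   [¬□-rule on 4: fresh world 1, 0R1]
7. b, 2   [¬□-rule on 6: fresh world 2, 1R2]
Accessibility: 0R0, 0R1, 1R1, 1R2, 2R2
The negation has an open branch (countermodel exists).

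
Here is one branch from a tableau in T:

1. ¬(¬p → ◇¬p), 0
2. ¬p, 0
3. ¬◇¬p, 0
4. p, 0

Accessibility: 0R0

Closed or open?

Both p and ¬p appear at 0.

Yes, closed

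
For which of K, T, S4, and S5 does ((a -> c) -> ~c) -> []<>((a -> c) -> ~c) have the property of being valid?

S5

S5-tableau for the negation ~(((a -> c) -> ~c) -> []<>((a -> c) -> ~c)):
1. ~(((a -> c) -> ~c) -> []<>((a -> c) -> ~c)), 0
2. (a -> c) -> ~c, 0
3. ~[]<>((a -> c) -> ~c), 0
4. ~(a -> c), 0
5. a, 0
6. ~c, 0
7. ~<>((a -> c) -> ~c), 1
8. ~((a -> c) -> ~c), 0
9. a -> c, 0
10. c, 0
Accessibility: 0R0, 0R1, 1R0, 1R1
Branch closes: c and ~c both at 0.
Every branch closes (one shown): valid in S5.
S4-tableau for the negation ~(((a -> c) -> ~c) -> []<>((a -> c) -> ~c)):
1. ~(((a -> c) -> ~c) -> []<>((a -> c) -> ~c)), 0
2. (a -> c) -> ~c, 0
3. ~[]<>((a -> c) -> ~c), 0
4. ~c, 0
5. ~<>((a -> c) -> ~c), 1
6. ~((a -> c) -> ~c), 1
7. a -> c, 1
8. c, 1
Accessibility: 0R0, 0R1, 1R1
Complete open branch: countermodel on an S4-frame, so not valid in S4, nor in K, T (the same frame is also a K-frame and a T-frame).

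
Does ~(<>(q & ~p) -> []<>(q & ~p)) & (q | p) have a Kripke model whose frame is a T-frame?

Yes, satisfiable

1. ~(<>(q & ~p) -> []<>(q & ~p)) & (q | p), w0
2. ~(<>(q & ~p) -> []<>(q & ~p)), w0   [&-rule on 1]
3. q | p, w0   [&-rule on 1]
4. <>(q & ~p), w0   [~->-rule on 2]
5. ~[]<>(q & ~p), w0   [~->-rule on 2]
6. p, w0   [|-rule on 3 (branches; this branch)]
7. q & ~p, w1   [<>-rule on 4: fresh world w1, w0Rw1]
8. q, w1   [&-rule on 7]
9. ~p, w1   [&-rule on 7]
10. ~<>(q & ~p), w2   [~[]-rule on 5: fresh world w2, w0Rw2]
11. ~(q & ~p), w2   [~<>-rule on 10 via w2Rw2]
12. p, w2   [~&-rule on 11 (branches; this branch)]
Accessibility: w0Rw0, w0Rw1, w0Rw2, w1Rw1, w2Rw2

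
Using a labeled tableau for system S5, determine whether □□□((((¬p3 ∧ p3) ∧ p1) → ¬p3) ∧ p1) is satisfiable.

1. □□□((((¬p3 ∧ p3) ∧ p1) → ¬p3) ∧ p1), 0
2. □□((((¬p3 ∧ p3) ∧ p1) → ¬p3) ∧ p1), 0   [□-rule on 1 via 0R0]
3. □((((¬p3 ∧ p3) ∧ p1) → ¬p3) ∧ p1), 0   [□-rule on 2 via 0R0]
4. (((¬p3 ∧ p3) ∧ p1) → ¬p3) ∧ p1, 0   [□-rule on 3 via 0R0]
5. ((¬p3 ∧ p3) ∧ p1) → ¬p3, 0   [∧-rule on 4]
6. p1, 0   [∧-rule on 4]
7. ¬p3, 0   [→-rule on 5 (branches; this branch)]
Accessibility: 0R0

Yes, satisfiable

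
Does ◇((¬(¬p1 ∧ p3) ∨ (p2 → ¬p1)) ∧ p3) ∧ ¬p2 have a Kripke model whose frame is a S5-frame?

Satisfiable

1. ◇((¬(¬p1 ∧ p3) ∨ (p2 → ¬p1)) ∧ p3) ∧ ¬p2, w0
2. ◇((¬(¬p1 ∧ p3) ∨ (p2 → ¬p1)) ∧ p3), w0   [∧-rule on 1]
3. ¬p2, w0   [∧-rule on 1]
4. (¬(¬p1 ∧ p3) ∨ (p2 → ¬p1)) ∧ p3, w1   [◇-rule on 2: fresh world w1, w0Rw1]
5. ¬(¬p1 ∧ p3) ∨ (p2 → ¬p1), w1   [∧-rule on 4]
6. p3, w1   [∧-rule on 4]
7. p2 → ¬p1, w1   [∨-rule on 5 (branches; this branch)]
8. ¬p1, w1   [→-rule on 7 (branches; this branch)]
Accessibility: w0Rw0, w0Rw1, w1Rw0, w1Rw1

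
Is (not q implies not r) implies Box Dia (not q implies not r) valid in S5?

Yes, valid

Tableau for the negation not ((not q implies not r) implies Box Dia (not q implies not r)):
1. not ((not q implies not r) implies Box Dia (not q implies not r)), u
2. not q implies not r, u   [neg-implies-rule on 1]
3. not Box Dia (not q implies not r), u   [neg-implies-rule on 1]
4. not r, u   [implies-rule on 2 (branches; this branch)]
5. not Dia (not q implies not r), v   [neg-Box-rule on 3: fresh world v, uRv]
6. not (not q implies not r), u   [neg-Dia-rule on 5 via vRu]
7. not q, u   [neg-implies-rule on 6]
8. r, u   [neg-implies-rule on 6]
Accessibility: uRu, uRv, vRu, vRv
Branch closes: r and not r both at u.
Every branch of the negation's tableau closes; the branch above is one of them.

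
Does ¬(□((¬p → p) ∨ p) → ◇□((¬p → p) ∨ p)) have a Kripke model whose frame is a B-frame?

1. ¬(□((¬p → p) ∨ p) → ◇□((¬p → p) ∨ p)), w0
2. □((¬p → p) ∨ p), w0
3. ¬◇□((¬p → p) ∨ p), w0
4. (¬p → p) ∨ p, w0
5. ¬□((¬p → p) ∨ p), w0
6. ¬p → p, w0
7. p, w0
8. ¬((¬p → p) ∨ p), w1
9. ¬(¬p → p), w1
10. ¬p, w1
11. (¬p → p) ∨ p, w1
12. ¬□((¬p → p) ∨ p), w1
13. ¬p → p, w1
14. p, w1
Accessibility: w0Rw0, w0Rw1, w1Rw0, w1Rw1
Branch closes: p and ¬p both at w1.
All branches of the tableau close; one closing branch shown above.

No, unsatisfiable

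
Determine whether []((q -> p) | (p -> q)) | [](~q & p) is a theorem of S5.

Yes, valid

Tableau for the negation ~([]((q -> p) | (p -> q)) | [](~q & p)):
1. ~([]((q -> p) | (p -> q)) | [](~q & p)), w0
2. ~[]((q -> p) | (p -> q)), w0
3. ~[](~q & p), w0
4. ~((q -> p) | (p -> q)), w1
5. ~(q -> p), w1
6. ~(p -> q), w1
7. q, w1
8. ~p, w1
9. p, w1
10. ~q, w1
Accessibility: w0Rw0, w0Rw1, w1Rw0, w1Rw1
Branch closes: p and ~p both at w1.
All branches of the negation close; one closing branch shown above.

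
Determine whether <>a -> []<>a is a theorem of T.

Invalid (countermodel exists)

Tableau for the negation ~(<>a -> []<>a):
1. ~(<>a -> []<>a), 0
2. <>a, 0
3. ~[]<>a, 0
4. a, 1
5. ~<>a, 2
6. ~a, 2
Accessibility: 0R0, 0R1, 0R2, 1R1, 2R2
The negation has an open branch (countermodel exists).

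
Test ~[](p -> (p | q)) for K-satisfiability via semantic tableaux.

Unsatisfiable

1. ~[](p -> (p | q)), w0
2. ~(p -> (p | q)), w1
3. p, w1
4. ~(p | q), w1
5. ~p, w1
6. ~q, w1
Accessibility: w0Rw1
Branch closes: p and ~p both at w1.
(One branch shown.) All branches close.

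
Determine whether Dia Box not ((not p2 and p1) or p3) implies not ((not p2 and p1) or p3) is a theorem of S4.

No, not valid

Tableau for the negation not (Dia Box not ((not p2 and p1) or p3) implies not ((not p2 and p1) or p3)):
1. not (Dia Box not ((not p2 and p1) or p3) implies not ((not p2 and p1) or p3)), 0
2. Dia Box not ((not p2 and p1) or p3), 0
3. (not p2 and p1) or p3, 0
4. p3, 0
5. Box not ((not p2 and p1) or p3), 1
6. not ((not p2 and p1) or p3), 1
7. not (not p2 and p1), 1
8. not p3, 1
9. not p1, 1
Accessibility: 0R0, 0R1, 1R1
The negation has an open branch (countermodel exists).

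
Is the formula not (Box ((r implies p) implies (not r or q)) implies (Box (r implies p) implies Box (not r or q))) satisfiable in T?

No, unsatisfiable

1. not (Box ((r implies p) implies (not r or q)) implies (Box (r implies p) implies Box (not r or q))), u
2. Box ((r implies p) implies (not r or q)), u
3. not (Box (r implies p) implies Box (not r or q)), u
4. Box (r implies p), u
5. not Box (not r or q), u
6. (r implies p) implies (not r or q), u
7. r implies p, u
8. not r or q, u
9. p, u
10. q, u
11. not (not r or q), v
12. r, v
13. not q, v
14. (r implies p) implies (not r or q), v
15. r implies p, v
16. not r or q, v
17. p, v
18. q, v
Accessibility: uRu, uRv, vRv
Branch closes: q and not q both at v.
Every branch closes; the branch above is one of them.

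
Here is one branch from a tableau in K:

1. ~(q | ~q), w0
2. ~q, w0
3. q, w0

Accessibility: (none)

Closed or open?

Closed

Both q and ~q appear at w0.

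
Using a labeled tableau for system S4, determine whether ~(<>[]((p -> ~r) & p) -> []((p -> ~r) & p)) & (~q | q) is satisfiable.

1. ~(<>[]((p -> ~r) & p) -> []((p -> ~r) & p)) & (~q | q), u
2. ~(<>[]((p -> ~r) & p) -> []((p -> ~r) & p)), u
3. ~q | q, u
4. <>[]((p -> ~r) & p), u
5. ~[]((p -> ~r) & p), u
6. q, u
7. []((p -> ~r) & p), v
8. (p -> ~r) & p, v
9. p -> ~r, v
10. p, v
11. ~r, v
12. ~((p -> ~r) & p), w
13. ~p, w
Accessibility: uRu, uRv, uRw, vRv, wRw

Satisfiable (open branch found)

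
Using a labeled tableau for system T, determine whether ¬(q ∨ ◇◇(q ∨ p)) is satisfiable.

1. ¬(q ∨ ◇◇(q ∨ p)), u
2. ¬q, u
3. ¬◇◇(q ∨ p), u
4. ¬◇(q ∨ p), u
5. ¬(q ∨ p), u
6. ¬p, u
Accessibility: uRu

Satisfiable (open branch found)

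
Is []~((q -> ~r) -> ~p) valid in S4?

Not valid

Tableau for the negation ~[]~((q -> ~r) -> ~p):
1. ~[]~((q -> ~r) -> ~p), w0
2. (q -> ~r) -> ~p, w1
3. ~p, w1
Accessibility: w0Rw0, w0Rw1, w1Rw1
The negation has an open branch (countermodel exists).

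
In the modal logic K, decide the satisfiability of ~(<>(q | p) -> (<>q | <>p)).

No, unsatisfiable

1. ~(<>(q | p) -> (<>q | <>p)), u
2. <>(q | p), u
3. ~(<>q | <>p), u
4. ~<>q, u
5. ~<>p, u
6. q | p, v
7. ~q, v
8. ~p, v
9. p, v
Accessibility: uRv
Branch closes: p and ~p both at v.
(One branch shown.) All branches close.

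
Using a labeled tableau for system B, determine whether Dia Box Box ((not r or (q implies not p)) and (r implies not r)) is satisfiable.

Satisfiable

1. Dia Box Box ((not r or (q implies not p)) and (r implies not r)), u
2. Box Box ((not r or (q implies not p)) and (r implies not r)), v
3. Box ((not r or (q implies not p)) and (r implies not r)), u
4. Box ((not r or (q implies not p)) and (r implies not r)), v
5. (not r or (q implies not p)) and (r implies not r), u
6. not r or (q implies not p), u
7. r implies not r, u
8. (not r or (q implies not p)) and (r implies not r), v
9. not r or (q implies not p), v
10. r implies not r, v
11. q implies not p, u
12. not r, u
13. q implies not p, v
14. not r, v
15. not p, u
16. not p, v
Accessibility: uRu, uRv, vRu, vRv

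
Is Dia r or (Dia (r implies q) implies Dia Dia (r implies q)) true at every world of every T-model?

Valid

Tableau for the negation not (Dia r or (Dia (r implies q) implies Dia Dia (r implies q))):
1. not (Dia r or (Dia (r implies q) implies Dia Dia (r implies q))), 0
2. not Dia r, 0
3. not (Dia (r implies q) implies Dia Dia (r implies q)), 0
4. Dia (r implies q), 0
5. not Dia Dia (r implies q), 0
6. not r, 0
7. not Dia (r implies q), 0
8. not (r implies q), 0
9. r, 0
10. not q, 0
Accessibility: 0R0
Branch closes: r and not r both at 0.
Every branch of the negation's tableau closes; the branch above is one of them.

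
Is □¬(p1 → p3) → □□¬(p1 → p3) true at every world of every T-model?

Not valid

Tableau for the negation ¬(□¬(p1 → p3) → □□¬(p1 → p3)):
1. ¬(□¬(p1 → p3) → □□¬(p1 → p3)), 0
2. □¬(p1 → p3), 0
3. ¬□□¬(p1 → p3), 0
4. ¬(p1 → p3), 0
5. p1, 0
6. ¬p3, 0
7. ¬□¬(p1 → p3), 1
8. ¬(p1 → p3), 1
9. p1, 1
10. ¬p3, 1
11. p1 → p3, 2
12. p3, 2
Accessibility: 0R0, 0R1, 1R1, 1R2, 2R2
The negation has an open branch (countermodel exists).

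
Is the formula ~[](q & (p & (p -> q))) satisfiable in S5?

Satisfiable (open branch found)

1. ~[](q & (p & (p -> q))), w0
2. ~(q & (p & (p -> q))), w1
3. ~(p & (p -> q)), w1
4. ~(p -> q), w1
5. p, w1
6. ~q, w1
Accessibility: w0Rw0, w0Rw1, w1Rw0, w1Rw1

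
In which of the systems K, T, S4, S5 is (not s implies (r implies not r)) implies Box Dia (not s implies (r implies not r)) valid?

S5

S5-tableau for the negation not ((not s implies (r implies not r)) implies Box Dia (not s implies (r implies not r))):
1. not ((not s implies (r implies not r)) implies Box Dia (not s implies (r implies not r))), w0
2. not s implies (r implies not r), w0
3. not Box Dia (not s implies (r implies not r)), w0
4. r implies not r, w0
5. not r, w0
6. not Dia (not s implies (r implies not r)), w1
7. not (not s implies (r implies not r)), w0
8. not s, w0
9. not (r implies not r), w0
10. r, w0
Accessibility: w0Rw0, w0Rw1, w1Rw0, w1Rw1
Branch closes: r and not r both at w0.
Every branch closes (one shown): valid in S5.
S4-tableau for the negation not ((not s implies (r implies not r)) implies Box Dia (not s implies (r implies not r))):
1. not ((not s implies (r implies not r)) implies Box Dia (not s implies (r implies not r))), w0
2. not s implies (r implies not r), w0
3. not Box Dia (not s implies (r implies not r)), w0
4. r implies not r, w0
5. not r, w0
6. not Dia (not s implies (r implies not r)), w1
7. not (not s implies (r implies not r)), w1
8. not s, w1
9. not (r implies not r), w1
10. r, w1
Accessibility: w0Rw0, w0Rw1, w1Rw1
Complete open branch: countermodel on an S4-frame, so not valid in S4, nor in K, T (the same frame is also a K-frame and a T-frame).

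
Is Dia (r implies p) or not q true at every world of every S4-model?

Invalid (countermodel exists)

Tableau for the negation not (Dia (r implies p) or not q):
1. not (Dia (r implies p) or not q), u
2. not Dia (r implies p), u
3. q, u
4. not (r implies p), u
5. r, u
6. not p, u
Accessibility: uRu
The negation has an open branch (countermodel exists).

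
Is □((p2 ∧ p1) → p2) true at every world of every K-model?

Yes, valid

Tableau for the negation ¬□((p2 ∧ p1) → p2):
1. ¬□((p2 ∧ p1) → p2), u
2. ¬((p2 ∧ p1) → p2), v
3. p2 ∧ p1, v
4. ¬p2, v
5. p2, v
6. p1, v
Accessibility: uRv
Branch closes: p2 and ¬p2 both at v.
Every branch of the negation's tableau closes; the branch above is one of them.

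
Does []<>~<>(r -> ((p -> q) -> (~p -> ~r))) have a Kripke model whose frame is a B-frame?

1. []<>~<>(r -> ((p -> q) -> (~p -> ~r))), 0
2. <>~<>(r -> ((p -> q) -> (~p -> ~r))), 0   [[]-rule on 1 via 0R0]
3. ~<>(r -> ((p -> q) -> (~p -> ~r))), 1   [<>-rule on 2: fresh world 1, 0R1]
4. <>~<>(r -> ((p -> q) -> (~p -> ~r))), 1   [[]-rule on 1 via 0R1]
5. ~(r -> ((p -> q) -> (~p -> ~r))), 0   [~<>-rule on 3 via 1R0]
6. r, 0   [~->-rule on 5]
7. ~((p -> q) -> (~p -> ~r)), 0   [~->-rule on 5]
8. p -> q, 0   [~->-rule on 7]
9. ~(~p -> ~r), 0   [~->-rule on 7]
10. ~p, 0   [~->-rule on 9]
11. ~(r -> ((p -> q) -> (~p -> ~r))), 1   [~<>-rule on 3 via 1R1]
12. r, 1   [~->-rule on 11]
13. ~((p -> q) -> (~p -> ~r)), 1   [~->-rule on 11]
14. p -> q, 1   [~->-rule on 13]
15. ~(~p -> ~r), 1   [~->-rule on 13]
16. ~p, 1   [~->-rule on 15]
17. q, 0   [->-rule on 8 (branches; this branch)]
18. q, 1   [->-rule on 14 (branches; this branch)]
19. ~<>(r -> ((p -> q) -> (~p -> ~r))), 2   [<>-rule on 4: fresh world 2, 1R2]
20. ~(r -> ((p -> q) -> (~p -> ~r))), 2   [~<>-rule on 3 via 1R2]
21. r, 2   [~->-rule on 20]
22. ~((p -> q) -> (~p -> ~r)), 2   [~->-rule on 20]
23. p -> q, 2   [~->-rule on 22]
24. ~(~p -> ~r), 2   [~->-rule on 22]
25. ~p, 2   [~->-rule on 24]
26. q, 2   [->-rule on 23 (branches; this branch)]
Accessibility: 0R0, 0R1, 1R0, 1R1, 1R2, 2R1, 2R2

Satisfiable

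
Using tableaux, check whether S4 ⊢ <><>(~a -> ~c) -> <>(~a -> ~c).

Yes, valid

Tableau for the negation ~(<><>(~a -> ~c) -> <>(~a -> ~c)):
1. ~(<><>(~a -> ~c) -> <>(~a -> ~c)), w0
2. <><>(~a -> ~c), w0   [~->-rule on 1]
3. ~<>(~a -> ~c), w0   [~->-rule on 1]
4. ~(~a -> ~c), w0   [~<>-rule on 3 via w0Rw0]
5. ~a, w0   [~->-rule on 4]
6. c, w0   [~->-rule on 4]
7. <>(~a -> ~c), w1   [<>-rule on 2: fresh world w1, w0Rw1]
8. ~(~a -> ~c), w1   [~<>-rule on 3 via w0Rw1]
9. ~a, w1   [~->-rule on 8]
10. c, w1   [~->-rule on 8]
11. ~a -> ~c, w2   [<>-rule on 7: fresh world w2, w1Rw2]
12. ~(~a -> ~c), w2   [~<>-rule on 3 via w0Rw2]
13. ~a, w2   [~->-rule on 12]
14. c, w2   [~->-rule on 12]
15. ~c, w2   [->-rule on 11 (branches; this branch)]
Accessibility: w0Rw0, w0Rw1, w0Rw2, w1Rw1, w1Rw2, w2Rw2
Branch closes: c and ~c both at w2.
All branches of the negation close; one closing branch shown above.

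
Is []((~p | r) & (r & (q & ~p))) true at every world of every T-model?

Invalid (countermodel exists)

Tableau for the negation ~[]((~p | r) & (r & (q & ~p))):
1. ~[]((~p | r) & (r & (q & ~p))), w0
2. ~((~p | r) & (r & (q & ~p))), w1
3. ~(r & (q & ~p)), w1
4. ~(q & ~p), w1
5. p, w1
Accessibility: w0Rw0, w0Rw1, w1Rw1
The negation has an open branch (countermodel exists).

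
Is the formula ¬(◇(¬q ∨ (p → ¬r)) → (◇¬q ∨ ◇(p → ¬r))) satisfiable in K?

1. ¬(◇(¬q ∨ (p → ¬r)) → (◇¬q ∨ ◇(p → ¬r))), 0
2. ◇(¬q ∨ (p → ¬r)), 0
3. ¬(◇¬q ∨ ◇(p → ¬r)), 0
4. ¬◇¬q, 0
5. ¬◇(p → ¬r), 0
6. ¬q ∨ (p → ¬r), 1
7. q, 1
8. ¬(p → ¬r), 1
9. p, 1
10. r, 1
11. p → ¬r, 1
12. ¬r, 1
Accessibility: 0R1
Branch closes: r and ¬r both at 1.
(One branch shown.) All branches close.

No, unsatisfiable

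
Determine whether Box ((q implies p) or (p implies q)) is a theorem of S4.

Yes, valid

Tableau for the negation not Box ((q implies p) or (p implies q)):
1. not Box ((q implies p) or (p implies q)), 0
2. not ((q implies p) or (p implies q)), 1
3. not (q implies p), 1
4. not (p implies q), 1
5. q, 1
6. not p, 1
7. p, 1
8. not q, 1
Accessibility: 0R0, 0R1, 1R1
Branch closes: p and not p both at 1.
Every branch of the negation's tableau closes; the branch above is one of them.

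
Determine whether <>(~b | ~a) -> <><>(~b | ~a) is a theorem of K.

Tableau for the negation ~(<>(~b | ~a) -> <><>(~b | ~a)):
1. ~(<>(~b | ~a) -> <><>(~b | ~a)), u
2. <>(~b | ~a), u
3. ~<><>(~b | ~a), u
4. ~b | ~a, v
5. ~<>(~b | ~a), v
6. ~a, v
Accessibility: uRv
The negation has an open branch (countermodel exists).

Invalid (countermodel exists)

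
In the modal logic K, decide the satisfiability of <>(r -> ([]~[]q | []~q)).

Yes, satisfiable

1. <>(r -> ([]~[]q | []~q)), 0
2. r -> ([]~[]q | []~q), 1
3. []~[]q | []~q, 1
4. []~q, 1
Accessibility: 0R1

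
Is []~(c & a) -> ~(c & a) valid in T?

Tableau for the negation ~([]~(c & a) -> ~(c & a)):
1. ~([]~(c & a) -> ~(c & a)), w0
2. []~(c & a), w0
3. c & a, w0
4. c, w0
5. a, w0
6. ~(c & a), w0
7. ~a, w0
Accessibility: w0Rw0
Branch closes: a and ~a both at w0.
Every branch of the negation's tableau closes; the branch above is one of them.

Valid in T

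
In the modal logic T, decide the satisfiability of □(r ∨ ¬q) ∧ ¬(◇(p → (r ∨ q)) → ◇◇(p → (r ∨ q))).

1. □(r ∨ ¬q) ∧ ¬(◇(p → (r ∨ q)) → ◇◇(p → (r ∨ q))), 0
2. □(r ∨ ¬q), 0   [∧-rule on 1]
3. ¬(◇(p → (r ∨ q)) → ◇◇(p → (r ∨ q))), 0   [∧-rule on 1]
4. ◇(p → (r ∨ q)), 0   [¬→-rule on 3]
5. ¬◇◇(p → (r ∨ q)), 0   [¬→-rule on 3]
6. r ∨ ¬q, 0   [□-rule on 2 via 0R0]
7. ¬◇(p → (r ∨ q)), 0   [¬◇-rule on 5 via 0R0]
8. ¬(p → (r ∨ q)), 0   [¬◇-rule on 7 via 0R0]
9. p, 0   [¬→-rule on 8]
10. ¬(r ∨ q), 0   [¬→-rule on 8]
11. ¬r, 0   [¬∨-rule on 10]
12. ¬q, 0   [¬∨-rule on 10]
13. p → (r ∨ q), 1   [◇-rule on 4: fresh world 1, 0R1]
14. r ∨ ¬q, 1   [□-rule on 2 via 0R1]
15. ¬◇(p → (r ∨ q)), 1   [¬◇-rule on 5 via 0R1]
16. ¬(p → (r ∨ q)), 1   [¬◇-rule on 7 via 0R1]
17. p, 1   [¬→-rule on 16]
18. ¬(r ∨ q), 1   [¬→-rule on 16]
19. ¬r, 1   [¬∨-rule on 18]
20. ¬q, 1   [¬∨-rule on 18]
21. r ∨ q, 1   [→-rule on 13 (branches; this branch)]
22. q, 1   [∨-rule on 21 (branches; this branch)]
Accessibility: 0R0, 0R1, 1R1
Branch closes: q and ¬q both at 1.
All branches of the tableau close; one closing branch shown above.

Unsatisfiable (every branch closes)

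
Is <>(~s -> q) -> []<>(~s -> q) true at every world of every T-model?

Tableau for the negation ~(<>(~s -> q) -> []<>(~s -> q)):
1. ~(<>(~s -> q) -> []<>(~s -> q)), w0
2. <>(~s -> q), w0   [~->-rule on 1]
3. ~[]<>(~s -> q), w0   [~->-rule on 1]
4. ~s -> q, w1   [<>-rule on 2: fresh world w1, w0Rw1]
5. q, w1   [->-rule on 4 (branches; this branch)]
6. ~<>(~s -> q), w2   [~[]-rule on 3: fresh world w2, w0Rw2]
7. ~(~s -> q), w2   [~<>-rule on 6 via w2Rw2]
8. ~s, w2   [~->-rule on 7]
9. ~q, w2   [~->-rule on 7]
Accessibility: w0Rw0, w0Rw1, w0Rw2, w1Rw1, w2Rw2
The negation has an open branch (countermodel exists).

No, not valid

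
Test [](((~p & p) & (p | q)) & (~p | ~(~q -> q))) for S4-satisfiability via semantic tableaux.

1. [](((~p & p) & (p | q)) & (~p | ~(~q -> q))), u
2. ((~p & p) & (p | q)) & (~p | ~(~q -> q)), u   [[]-rule on 1 via uRu]
3. (~p & p) & (p | q), u   [&-rule on 2]
4. ~p | ~(~q -> q), u   [&-rule on 2]
5. ~p & p, u   [&-rule on 3]
6. p | q, u   [&-rule on 3]
7. ~p, u   [&-rule on 5]
8. p, u   [&-rule on 5]
Accessibility: uRu
Branch closes: p and ~p both at u.
Every branch closes; the branch above is one of them.

Unsatisfiable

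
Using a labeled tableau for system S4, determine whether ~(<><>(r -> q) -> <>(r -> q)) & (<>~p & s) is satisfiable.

1. ~(<><>(r -> q) -> <>(r -> q)) & (<>~p & s), u
2. ~(<><>(r -> q) -> <>(r -> q)), u   [&-rule on 1]
3. <>~p & s, u   [&-rule on 1]
4. <><>(r -> q), u   [~->-rule on 2]
5. ~<>(r -> q), u   [~->-rule on 2]
6. <>~p, u   [&-rule on 3]
7. s, u   [&-rule on 3]
8. ~(r -> q), u   [~<>-rule on 5 via uRu]
9. r, u   [~->-rule on 8]
10. ~q, u   [~->-rule on 8]
11. <>(r -> q), v   [<>-rule on 4: fresh world v, uRv]
12. ~(r -> q), v   [~<>-rule on 5 via uRv]
13. r, v   [~->-rule on 12]
14. ~q, v   [~->-rule on 12]
15. ~p, w   [<>-rule on 6: fresh world w, uRw]
16. ~(r -> q), w   [~<>-rule on 5 via uRw]
17. r, w   [~->-rule on 16]
18. ~q, w   [~->-rule on 16]
19. r -> q, x   [<>-rule on 11: fresh world x, vRx]
20. ~(r -> q), x   [~<>-rule on 5 via uRx]
21. r, x   [~->-rule on 20]
22. ~q, x   [~->-rule on 20]
23. q, x   [->-rule on 19 (branches; this branch)]
Accessibility: uRu, uRv, uRw, uRx, vRv, vRx, wRw, xRx
Branch closes: q and ~q both at x.
(One branch shown.) All branches close.

Unsatisfiable (every branch closes)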